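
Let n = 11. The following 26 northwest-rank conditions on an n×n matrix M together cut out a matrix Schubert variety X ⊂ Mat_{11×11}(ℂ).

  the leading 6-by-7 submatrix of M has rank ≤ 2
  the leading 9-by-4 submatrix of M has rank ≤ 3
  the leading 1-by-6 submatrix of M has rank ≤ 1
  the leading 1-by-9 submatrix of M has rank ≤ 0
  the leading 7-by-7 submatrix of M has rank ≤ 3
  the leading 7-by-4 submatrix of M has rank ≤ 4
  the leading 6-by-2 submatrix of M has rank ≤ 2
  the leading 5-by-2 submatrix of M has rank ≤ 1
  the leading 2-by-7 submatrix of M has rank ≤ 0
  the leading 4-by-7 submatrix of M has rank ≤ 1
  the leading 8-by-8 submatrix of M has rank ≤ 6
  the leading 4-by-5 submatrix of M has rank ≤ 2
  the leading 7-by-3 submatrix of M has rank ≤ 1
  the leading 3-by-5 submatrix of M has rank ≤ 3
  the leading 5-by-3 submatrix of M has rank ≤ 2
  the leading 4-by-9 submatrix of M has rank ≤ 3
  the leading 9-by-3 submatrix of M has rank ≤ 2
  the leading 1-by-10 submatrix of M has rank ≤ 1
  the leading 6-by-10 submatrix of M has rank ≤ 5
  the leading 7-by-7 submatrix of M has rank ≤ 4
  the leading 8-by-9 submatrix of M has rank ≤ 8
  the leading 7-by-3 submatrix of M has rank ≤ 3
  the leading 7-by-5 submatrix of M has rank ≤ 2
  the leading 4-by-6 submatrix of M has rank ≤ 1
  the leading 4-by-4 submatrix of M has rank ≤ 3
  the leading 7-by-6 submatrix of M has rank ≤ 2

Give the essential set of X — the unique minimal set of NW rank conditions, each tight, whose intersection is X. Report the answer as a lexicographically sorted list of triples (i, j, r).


Propagating the 26 rank bounds to every northwest block:

  R[1]: 0  0  0  0  0  0  0  0  0  1  1
  R[2]: 0  0  0  0  0  0  0  1  1  2  2
  R[3]: 1  1  1  1  1  1  1  2  2  3  3
  R[4]: 1  1  1  1  1  1  1  2  3  4  4
  R[5]: 1  1  1  2  2  2  2  3  4  5  5
  R[6]: 1  1  1  2  2  2  2  3  4  5  6
  R[7]: 1  1  1  2  2  2  3  4  5  6  7
  R[8]: 1  2  2  3  3  3  4  5  6  7  8
  R[9]: 1  2  2  3  4  4  5  6  7  8  9
  R[10]: 1  2  3  4  5  5  6  7  8  9  10
  R[11]: 1  2  3  4  5  6  7  8  9  10  11

hence w(1..11) = (10, 8, 1, 9, 4, 11, 7, 2, 5, 3, 6).

Rothe diagram D(w) (34 cells), 7 SE-corners (essential conditions):

[(1, 9, 0), (2, 7, 0), (4, 7, 1), (6, 7, 2), (7, 3, 1), (7, 6, 2), (9, 3, 2)]


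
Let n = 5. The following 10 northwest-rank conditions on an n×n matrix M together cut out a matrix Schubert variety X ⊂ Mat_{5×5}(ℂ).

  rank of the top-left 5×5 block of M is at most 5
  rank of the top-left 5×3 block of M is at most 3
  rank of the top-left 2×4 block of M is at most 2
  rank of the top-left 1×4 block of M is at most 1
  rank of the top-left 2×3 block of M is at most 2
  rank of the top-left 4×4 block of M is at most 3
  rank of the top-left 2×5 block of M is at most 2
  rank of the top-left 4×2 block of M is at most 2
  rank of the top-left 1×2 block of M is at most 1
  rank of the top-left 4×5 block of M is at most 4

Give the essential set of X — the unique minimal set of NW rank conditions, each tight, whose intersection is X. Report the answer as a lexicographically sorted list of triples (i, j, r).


Recovering R(i,j) via the rank-extension bound from the 10 conditions:

  R[1]: 1, 1, 1, 1, 1
  R[2]: 1, 2, 2, 2, 2
  R[3]: 1, 2, 3, 3, 3
  R[4]: 1, 2, 3, 3, 4
  R[5]: 1, 2, 3, 4, 5

giving w = (1, 2, 3, 5, 4) via Δ²R.

Fulton essential set (the sole Rothe cell):

[(4, 4, 3)]


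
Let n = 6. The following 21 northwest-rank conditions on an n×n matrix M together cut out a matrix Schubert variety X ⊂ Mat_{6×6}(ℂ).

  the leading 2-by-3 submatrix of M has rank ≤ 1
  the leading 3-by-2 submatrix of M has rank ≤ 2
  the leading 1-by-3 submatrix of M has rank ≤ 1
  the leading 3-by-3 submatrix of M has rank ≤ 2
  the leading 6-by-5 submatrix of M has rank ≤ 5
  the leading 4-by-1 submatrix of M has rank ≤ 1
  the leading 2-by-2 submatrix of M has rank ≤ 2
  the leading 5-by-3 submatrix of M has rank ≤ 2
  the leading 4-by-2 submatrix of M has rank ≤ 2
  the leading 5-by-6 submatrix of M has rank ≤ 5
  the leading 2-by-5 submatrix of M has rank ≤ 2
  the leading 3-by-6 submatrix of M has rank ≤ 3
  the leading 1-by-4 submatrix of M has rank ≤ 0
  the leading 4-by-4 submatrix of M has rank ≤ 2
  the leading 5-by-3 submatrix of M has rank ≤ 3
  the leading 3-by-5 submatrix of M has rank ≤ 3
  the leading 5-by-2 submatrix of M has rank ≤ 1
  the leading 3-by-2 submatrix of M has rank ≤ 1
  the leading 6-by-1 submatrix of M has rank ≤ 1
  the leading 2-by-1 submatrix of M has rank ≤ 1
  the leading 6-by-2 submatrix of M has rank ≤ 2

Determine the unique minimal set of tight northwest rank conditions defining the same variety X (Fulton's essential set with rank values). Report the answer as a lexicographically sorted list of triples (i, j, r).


Recovering R(i,j) via the rank-extension bound from the 21 conditions:

  0 0 0 0 1 1
  1 1 1 1 2 2
  1 1 2 2 3 3
  1 1 2 2 3 4
  1 1 2 3 4 5
  1 2 3 4 5 6

hence w(1..6) = (5, 1, 3, 6, 4, 2).

D(w) has 8 cells with 3 SE-corners; essential set:

[(1, 4, 0), (4, 4, 2), (5, 2, 1)]


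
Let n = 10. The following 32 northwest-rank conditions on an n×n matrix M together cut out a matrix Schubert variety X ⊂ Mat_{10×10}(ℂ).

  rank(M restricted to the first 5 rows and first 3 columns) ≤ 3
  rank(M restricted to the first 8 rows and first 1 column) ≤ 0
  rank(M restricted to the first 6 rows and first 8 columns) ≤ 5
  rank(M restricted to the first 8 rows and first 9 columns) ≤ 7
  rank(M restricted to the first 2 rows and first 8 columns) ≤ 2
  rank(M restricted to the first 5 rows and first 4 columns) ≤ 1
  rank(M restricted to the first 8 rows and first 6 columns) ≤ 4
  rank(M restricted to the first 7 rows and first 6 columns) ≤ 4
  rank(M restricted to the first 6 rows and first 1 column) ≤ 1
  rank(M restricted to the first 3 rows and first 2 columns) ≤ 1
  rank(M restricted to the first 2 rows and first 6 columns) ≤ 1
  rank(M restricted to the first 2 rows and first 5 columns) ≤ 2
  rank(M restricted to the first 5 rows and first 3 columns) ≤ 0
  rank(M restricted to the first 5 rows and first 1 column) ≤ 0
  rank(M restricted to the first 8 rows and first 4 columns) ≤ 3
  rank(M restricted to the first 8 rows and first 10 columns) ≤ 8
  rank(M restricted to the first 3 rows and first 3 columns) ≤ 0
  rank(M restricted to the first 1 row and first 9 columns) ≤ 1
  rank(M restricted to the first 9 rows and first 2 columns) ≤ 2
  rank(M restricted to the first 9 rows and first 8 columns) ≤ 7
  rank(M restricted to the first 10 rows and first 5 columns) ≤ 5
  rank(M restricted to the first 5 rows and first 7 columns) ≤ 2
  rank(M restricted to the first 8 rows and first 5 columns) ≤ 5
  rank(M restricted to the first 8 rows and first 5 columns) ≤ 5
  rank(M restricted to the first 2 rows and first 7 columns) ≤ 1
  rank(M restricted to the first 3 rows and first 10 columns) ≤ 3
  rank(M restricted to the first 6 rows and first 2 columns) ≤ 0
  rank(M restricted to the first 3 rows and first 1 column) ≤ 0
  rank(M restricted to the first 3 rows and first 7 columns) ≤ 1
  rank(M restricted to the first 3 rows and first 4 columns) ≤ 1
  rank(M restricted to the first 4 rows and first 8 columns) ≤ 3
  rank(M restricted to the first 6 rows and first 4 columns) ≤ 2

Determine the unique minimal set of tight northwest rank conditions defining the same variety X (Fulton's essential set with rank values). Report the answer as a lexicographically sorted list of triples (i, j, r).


Recovering R(i,j) via the rank-extension bound from the 32 conditions:

  i=1: 0, 0, 0, 1, 1, 1, 1, 1, 1, 1
  i=2: 0, 0, 0, 1, 1, 1, 1, 2, 2, 2
  i=3: 0, 0, 0, 1, 1, 1, 1, 2, 3, 3
  i=4: 0, 0, 0, 1, 2, 2, 2, 3, 4, 4
  i=5: 0, 0, 0, 1, 2, 2, 2, 3, 4, 5
  i=6: 0, 0, 1, 2, 3, 3, 3, 4, 5, 6
  i=7: 0, 1, 2, 3, 4, 4, 4, 5, 6, 7
  i=8: 0, 1, 2, 3, 4, 4, 5, 6, 7, 8
  i=9: 1, 2, 3, 4, 5, 5, 6, 7, 8, 9
  i=10: 1, 2, 3, 4, 5, 6, 7, 8, 9, 10

the unique w with this rank table is (4, 8, 9, 5, 10, 3, 2, 7, 1, 6).

6 SE-corners of the 28-cell Rothe diagram give Ess(w):

[(3, 7, 1), (5, 3, 0), (5, 7, 2), (6, 2, 0), (8, 1, 0), (8, 6, 4)]


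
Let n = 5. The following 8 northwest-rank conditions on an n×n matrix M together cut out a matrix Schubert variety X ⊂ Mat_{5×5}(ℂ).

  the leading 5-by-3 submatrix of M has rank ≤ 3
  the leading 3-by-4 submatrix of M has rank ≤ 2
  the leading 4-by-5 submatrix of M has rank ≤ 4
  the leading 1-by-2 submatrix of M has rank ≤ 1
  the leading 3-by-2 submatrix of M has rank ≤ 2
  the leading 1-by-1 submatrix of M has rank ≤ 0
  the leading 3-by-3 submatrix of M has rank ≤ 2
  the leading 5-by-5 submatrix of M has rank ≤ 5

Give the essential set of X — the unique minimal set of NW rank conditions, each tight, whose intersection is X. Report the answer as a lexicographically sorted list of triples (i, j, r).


Recovering R(i,j) via the rank-extension bound from the 8 conditions:

  R[1]: 0, 1, 1, 1, 1
  R[2]: 1, 2, 2, 2, 2
  R[3]: 1, 2, 2, 2, 3
  R[4]: 1, 2, 3, 3, 4
  R[5]: 1, 2, 3, 4, 5

reading off 1-entries of Δ²R: w = (2, 1, 5, 3, 4).

D(w) has 3 cells with 2 SE-corners; essential set:

[(1, 1, 0), (3, 4, 2)]


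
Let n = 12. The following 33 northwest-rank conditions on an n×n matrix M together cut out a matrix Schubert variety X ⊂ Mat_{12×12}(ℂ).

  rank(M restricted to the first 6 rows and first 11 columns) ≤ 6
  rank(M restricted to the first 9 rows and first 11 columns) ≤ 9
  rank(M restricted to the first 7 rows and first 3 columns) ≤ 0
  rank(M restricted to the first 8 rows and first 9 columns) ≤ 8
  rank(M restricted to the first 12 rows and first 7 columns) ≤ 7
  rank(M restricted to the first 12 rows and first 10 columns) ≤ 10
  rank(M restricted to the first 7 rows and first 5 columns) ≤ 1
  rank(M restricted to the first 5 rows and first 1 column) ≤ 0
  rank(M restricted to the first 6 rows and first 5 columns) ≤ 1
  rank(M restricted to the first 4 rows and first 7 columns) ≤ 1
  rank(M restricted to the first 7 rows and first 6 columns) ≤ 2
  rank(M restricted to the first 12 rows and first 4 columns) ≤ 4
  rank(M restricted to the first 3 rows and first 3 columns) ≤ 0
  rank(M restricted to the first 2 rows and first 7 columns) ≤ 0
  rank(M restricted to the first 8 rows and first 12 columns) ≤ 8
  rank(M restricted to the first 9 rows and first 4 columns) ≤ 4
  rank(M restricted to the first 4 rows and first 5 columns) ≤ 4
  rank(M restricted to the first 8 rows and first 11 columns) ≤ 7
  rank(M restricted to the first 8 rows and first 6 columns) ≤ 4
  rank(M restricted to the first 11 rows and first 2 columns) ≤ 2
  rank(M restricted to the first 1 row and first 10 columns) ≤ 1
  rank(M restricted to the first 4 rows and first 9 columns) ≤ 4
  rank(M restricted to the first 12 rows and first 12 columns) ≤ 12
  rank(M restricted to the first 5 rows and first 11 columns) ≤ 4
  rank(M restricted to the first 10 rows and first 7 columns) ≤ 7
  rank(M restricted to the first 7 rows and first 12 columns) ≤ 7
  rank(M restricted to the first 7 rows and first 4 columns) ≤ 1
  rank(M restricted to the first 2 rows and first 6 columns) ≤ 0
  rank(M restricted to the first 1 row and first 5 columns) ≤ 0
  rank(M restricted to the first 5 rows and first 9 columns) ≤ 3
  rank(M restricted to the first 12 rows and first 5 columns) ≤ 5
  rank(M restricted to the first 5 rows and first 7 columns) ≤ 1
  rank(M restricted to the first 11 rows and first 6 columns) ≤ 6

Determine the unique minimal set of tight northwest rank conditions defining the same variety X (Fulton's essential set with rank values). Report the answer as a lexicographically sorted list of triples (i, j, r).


Reconstructing r_w from the 33 given conditions:

  row 1: 0, 0, 0, 0, 0, 0, 0, 1, 1, 1, 1, 1
  row 2: 0, 0, 0, 0, 0, 0, 0, 1, 2, 2, 2, 2
  row 3: 0, 0, 0, 1, 1, 1, 1, 2, 3, 3, 3, 3
  row 4: 0, 0, 0, 1, 1, 1, 1, 2, 3, 4, 4, 4
  row 5: 0, 0, 0, 1, 1, 1, 1, 2, 3, 4, 4, 5
  row 6: 0, 0, 0, 1, 1, 2, 2, 3, 4, 5, 5, 6
  row 7: 0, 0, 0, 1, 1, 2, 3, 4, 5, 6, 6, 7
  row 8: 1, 1, 1, 2, 2, 3, 4, 5, 6, 7, 7, 8
  row 9: 1, 2, 2, 3, 3, 4, 5, 6, 7, 8, 8, 9
  row 10: 1, 2, 3, 4, 4, 5, 6, 7, 8, 9, 9, 10
  row 11: 1, 2, 3, 4, 5, 6, 7, 8, 9, 10, 10, 11
  row 12: 1, 2, 3, 4, 5, 6, 7, 8, 9, 10, 11, 12

second differences of R give the permutation w = (8, 9, 4, 10, 12, 6, 7, 1, 2, 3, 5, 11).

D(w) has 38 cells with 5 SE-corners; essential set:

[(2, 7, 0), (5, 7, 1), (5, 11, 4), (7, 3, 0), (7, 5, 1)]


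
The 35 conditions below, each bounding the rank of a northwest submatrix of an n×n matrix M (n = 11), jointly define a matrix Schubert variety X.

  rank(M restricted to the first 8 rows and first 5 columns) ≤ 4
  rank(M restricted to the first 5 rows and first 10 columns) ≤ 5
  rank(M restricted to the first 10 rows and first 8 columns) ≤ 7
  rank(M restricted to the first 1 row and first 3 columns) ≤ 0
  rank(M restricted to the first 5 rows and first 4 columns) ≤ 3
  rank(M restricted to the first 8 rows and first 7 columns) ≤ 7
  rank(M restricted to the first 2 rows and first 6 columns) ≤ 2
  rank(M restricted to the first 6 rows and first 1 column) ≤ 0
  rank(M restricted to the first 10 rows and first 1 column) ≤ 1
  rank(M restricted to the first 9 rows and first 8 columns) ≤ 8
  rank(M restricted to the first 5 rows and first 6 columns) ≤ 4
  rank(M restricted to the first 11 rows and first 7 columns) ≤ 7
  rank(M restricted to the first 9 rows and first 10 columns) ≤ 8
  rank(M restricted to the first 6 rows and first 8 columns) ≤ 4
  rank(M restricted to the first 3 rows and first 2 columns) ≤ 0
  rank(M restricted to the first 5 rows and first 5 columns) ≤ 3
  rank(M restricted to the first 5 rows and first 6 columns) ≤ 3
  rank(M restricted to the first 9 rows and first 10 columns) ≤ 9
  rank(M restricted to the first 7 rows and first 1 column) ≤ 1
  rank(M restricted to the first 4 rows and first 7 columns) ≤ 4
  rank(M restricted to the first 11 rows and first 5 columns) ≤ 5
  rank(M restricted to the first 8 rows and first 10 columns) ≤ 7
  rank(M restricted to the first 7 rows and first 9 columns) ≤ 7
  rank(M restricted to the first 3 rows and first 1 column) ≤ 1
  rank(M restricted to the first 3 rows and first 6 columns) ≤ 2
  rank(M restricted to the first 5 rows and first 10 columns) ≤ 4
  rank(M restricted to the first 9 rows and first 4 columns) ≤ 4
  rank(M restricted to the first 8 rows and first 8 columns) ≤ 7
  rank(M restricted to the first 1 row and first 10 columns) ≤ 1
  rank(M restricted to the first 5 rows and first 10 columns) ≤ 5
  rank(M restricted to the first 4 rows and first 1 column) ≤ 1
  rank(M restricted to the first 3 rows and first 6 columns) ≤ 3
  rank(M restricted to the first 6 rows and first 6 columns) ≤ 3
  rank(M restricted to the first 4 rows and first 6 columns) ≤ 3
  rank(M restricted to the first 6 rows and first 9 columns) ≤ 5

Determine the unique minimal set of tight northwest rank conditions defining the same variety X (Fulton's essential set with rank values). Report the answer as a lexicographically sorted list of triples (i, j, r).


Recovering R(i,j) via the rank-extension bound from the 35 conditions:

  R[1]: 0  0  0  1  1  1  1  1  1  1  1
  R[2]: 0  0  1  2  2  2  2  2  2  2  2
  R[3]: 0  0  1  2  2  2  3  3  3  3  3
  R[4]: 0  1  2  3  3  3  4  4  4  4  4
  R[5]: 0  1  2  3  3  3  4  4  4  4  5
  R[6]: 0  1  2  3  3  3  4  4  5  5  6
  R[7]: 1  2  3  4  4  4  5  5  6  6  7
  R[8]: 1  2  3  4  4  5  6  6  7  7  8
  R[9]: 1  2  3  4  5  6  7  7  8  8  9
  R[10]: 1  2  3  4  5  6  7  7  8  9  10
  R[11]: 1  2  3  4  5  6  7  8  9  10  11

reading off 1-entries of Δ²R: w = (4, 3, 7, 2, 11, 9, 1, 6, 5, 10, 8).

D(w) has 22 cells with 9 SE-corners; essential set:

[(1, 3, 0), (3, 2, 0), (3, 6, 2), (5, 10, 4), (6, 1, 0), (6, 6, 3), (6, 8, 4), (8, 5, 4), (10, 8, 7)]


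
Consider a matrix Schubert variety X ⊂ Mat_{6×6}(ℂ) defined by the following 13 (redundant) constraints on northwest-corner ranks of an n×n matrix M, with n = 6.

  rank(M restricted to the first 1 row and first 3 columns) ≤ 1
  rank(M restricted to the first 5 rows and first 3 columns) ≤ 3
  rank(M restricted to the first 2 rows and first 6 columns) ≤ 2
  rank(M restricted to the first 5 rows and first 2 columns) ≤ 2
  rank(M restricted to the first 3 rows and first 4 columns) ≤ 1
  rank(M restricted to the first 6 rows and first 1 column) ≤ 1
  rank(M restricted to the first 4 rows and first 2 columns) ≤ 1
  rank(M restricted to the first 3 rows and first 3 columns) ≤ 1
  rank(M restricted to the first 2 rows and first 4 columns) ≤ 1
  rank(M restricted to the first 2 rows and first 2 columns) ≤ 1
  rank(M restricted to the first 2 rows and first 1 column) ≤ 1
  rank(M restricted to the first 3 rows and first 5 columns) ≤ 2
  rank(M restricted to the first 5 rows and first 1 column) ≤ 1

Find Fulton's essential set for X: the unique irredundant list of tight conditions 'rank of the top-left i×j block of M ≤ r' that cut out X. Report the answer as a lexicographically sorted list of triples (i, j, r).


The tightest implied rank at each (i,j), from the 13 conditions:

  1 1 1 1 1 1
  1 1 1 1 2 2
  1 1 1 1 2 3
  1 1 2 2 3 4
  1 2 3 3 4 5
  1 2 3 4 5 6

the unique w with this rank table is (1, 5, 6, 3, 2, 4).

Rothe diagram D(w) (7 cells), 2 SE-corners (essential conditions):

[(3, 4, 1), (4, 2, 1)]


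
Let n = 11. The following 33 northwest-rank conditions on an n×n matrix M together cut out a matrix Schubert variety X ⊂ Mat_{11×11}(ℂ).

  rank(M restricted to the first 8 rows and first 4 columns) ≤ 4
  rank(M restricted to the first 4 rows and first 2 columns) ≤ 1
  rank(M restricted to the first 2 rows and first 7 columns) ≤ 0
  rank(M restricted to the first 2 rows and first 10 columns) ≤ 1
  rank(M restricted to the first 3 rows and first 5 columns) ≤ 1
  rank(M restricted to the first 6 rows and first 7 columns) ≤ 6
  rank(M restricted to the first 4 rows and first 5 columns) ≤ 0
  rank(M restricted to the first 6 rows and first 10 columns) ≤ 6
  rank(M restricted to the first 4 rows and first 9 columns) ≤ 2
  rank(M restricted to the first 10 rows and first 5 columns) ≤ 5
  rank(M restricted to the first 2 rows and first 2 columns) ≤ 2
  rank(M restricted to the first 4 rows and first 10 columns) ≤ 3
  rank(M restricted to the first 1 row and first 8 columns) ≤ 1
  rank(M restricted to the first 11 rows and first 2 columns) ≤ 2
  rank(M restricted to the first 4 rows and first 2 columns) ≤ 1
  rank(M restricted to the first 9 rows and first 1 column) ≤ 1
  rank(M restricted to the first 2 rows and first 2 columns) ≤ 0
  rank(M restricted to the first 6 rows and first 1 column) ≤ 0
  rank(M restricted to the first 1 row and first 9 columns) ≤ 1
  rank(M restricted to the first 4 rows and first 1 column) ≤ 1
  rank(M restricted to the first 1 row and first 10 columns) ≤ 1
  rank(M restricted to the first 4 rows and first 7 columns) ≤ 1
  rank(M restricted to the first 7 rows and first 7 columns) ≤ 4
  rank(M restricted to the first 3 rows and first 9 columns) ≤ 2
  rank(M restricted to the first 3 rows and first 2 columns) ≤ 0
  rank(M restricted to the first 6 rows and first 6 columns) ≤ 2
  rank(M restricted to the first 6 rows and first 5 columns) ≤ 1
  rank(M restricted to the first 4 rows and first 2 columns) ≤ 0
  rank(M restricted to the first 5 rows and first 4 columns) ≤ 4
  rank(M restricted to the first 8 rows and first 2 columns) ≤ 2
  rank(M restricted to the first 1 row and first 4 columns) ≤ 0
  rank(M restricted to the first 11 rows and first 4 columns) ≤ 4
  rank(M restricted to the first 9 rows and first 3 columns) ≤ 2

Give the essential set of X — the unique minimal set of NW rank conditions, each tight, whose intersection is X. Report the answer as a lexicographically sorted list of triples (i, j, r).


Propagating the 33 rank bounds to every northwest block:

  0  0  0  0  0  0  0  1  1  1  1
  0  0  0  0  0  0  0  1  1  1  2
  0  0  0  0  0  1  1  2  2  2  3
  0  0  0  0  0  1  1  2  2  3  4
  0  1  1  1  1  2  2  3  3  4  5
  0  1  1  1  1  2  3  4  4  5  6
  1  2  2  2  2  3  4  5  5  6  7
  1  2  2  3  3  4  5  6  6  7  8
  1  2  2  3  4  5  6  7  7  8  9
  1  2  3  4  5  6  7  8  8  9  10
  1  2  3  4  5  6  7  8  9  10  11

the unique w with this rank table is (8, 11, 6, 10, 2, 7, 1, 4, 5, 3, 9).

Rothe diagram D(w) (35 cells), 8 SE-corners (essential conditions):

[(2, 7, 0), (2, 10, 1), (4, 5, 0), (4, 7, 1), (4, 9, 2), (6, 1, 0), (6, 5, 1), (9, 3, 2)]


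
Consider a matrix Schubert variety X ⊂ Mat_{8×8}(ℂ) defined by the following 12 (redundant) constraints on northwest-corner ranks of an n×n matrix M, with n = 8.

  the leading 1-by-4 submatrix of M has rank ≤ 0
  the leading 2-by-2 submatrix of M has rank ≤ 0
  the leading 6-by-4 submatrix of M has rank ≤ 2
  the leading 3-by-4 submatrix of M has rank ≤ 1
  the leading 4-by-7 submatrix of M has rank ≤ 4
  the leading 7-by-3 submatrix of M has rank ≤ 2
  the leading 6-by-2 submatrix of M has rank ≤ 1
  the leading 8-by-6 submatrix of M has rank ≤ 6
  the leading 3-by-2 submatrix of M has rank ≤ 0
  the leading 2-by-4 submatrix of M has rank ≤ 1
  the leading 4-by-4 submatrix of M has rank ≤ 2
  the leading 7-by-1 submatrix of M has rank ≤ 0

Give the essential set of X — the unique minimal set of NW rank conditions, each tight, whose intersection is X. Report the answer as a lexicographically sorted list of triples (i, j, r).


Rank table r_w(8×8) implied by the 12 constraints:

  R[1]: 0 | 0 | 0 | 0 | 1 | 1 | 1 | 1
  R[2]: 0 | 0 | 1 | 1 | 2 | 2 | 2 | 2
  R[3]: 0 | 0 | 1 | 1 | 2 | 3 | 3 | 3
  R[4]: 0 | 1 | 2 | 2 | 3 | 4 | 4 | 4
  R[5]: 0 | 1 | 2 | 2 | 3 | 4 | 5 | 5
  R[6]: 0 | 1 | 2 | 2 | 3 | 4 | 5 | 6
  R[7]: 0 | 1 | 2 | 3 | 4 | 5 | 6 | 7
  R[8]: 1 | 2 | 3 | 4 | 5 | 6 | 7 | 8

hence w(1..8) = (5, 3, 6, 2, 7, 8, 4, 1).

5 SE-corners of the 15-cell Rothe diagram give Ess(w):

[(1, 4, 0), (3, 2, 0), (3, 4, 1), (6, 4, 2), (7, 1, 0)]


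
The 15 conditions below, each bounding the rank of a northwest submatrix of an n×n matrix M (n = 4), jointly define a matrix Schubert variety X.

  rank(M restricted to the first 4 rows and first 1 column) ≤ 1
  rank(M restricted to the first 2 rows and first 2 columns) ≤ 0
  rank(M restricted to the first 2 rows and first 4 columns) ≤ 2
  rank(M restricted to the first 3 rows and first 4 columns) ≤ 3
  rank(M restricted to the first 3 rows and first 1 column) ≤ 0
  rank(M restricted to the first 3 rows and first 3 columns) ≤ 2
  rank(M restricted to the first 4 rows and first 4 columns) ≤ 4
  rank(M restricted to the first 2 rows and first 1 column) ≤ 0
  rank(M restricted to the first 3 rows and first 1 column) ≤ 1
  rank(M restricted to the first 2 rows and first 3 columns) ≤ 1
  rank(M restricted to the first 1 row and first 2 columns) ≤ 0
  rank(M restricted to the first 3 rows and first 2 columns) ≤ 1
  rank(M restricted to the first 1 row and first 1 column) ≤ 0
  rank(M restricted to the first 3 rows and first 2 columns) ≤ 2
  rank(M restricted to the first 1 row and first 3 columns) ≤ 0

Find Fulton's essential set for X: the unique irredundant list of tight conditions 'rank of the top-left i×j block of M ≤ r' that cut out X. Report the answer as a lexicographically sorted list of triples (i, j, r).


Propagating the 15 rank bounds to every northwest block:

  0 0 0 1
  0 0 1 2
  0 1 2 3
  1 2 3 4

reading off 1-entries of Δ²R: w = (4, 3, 2, 1).

|D(w)|=6, |Ess(w)|=3:

[(1, 3, 0), (2, 2, 0), (3, 1, 0)]


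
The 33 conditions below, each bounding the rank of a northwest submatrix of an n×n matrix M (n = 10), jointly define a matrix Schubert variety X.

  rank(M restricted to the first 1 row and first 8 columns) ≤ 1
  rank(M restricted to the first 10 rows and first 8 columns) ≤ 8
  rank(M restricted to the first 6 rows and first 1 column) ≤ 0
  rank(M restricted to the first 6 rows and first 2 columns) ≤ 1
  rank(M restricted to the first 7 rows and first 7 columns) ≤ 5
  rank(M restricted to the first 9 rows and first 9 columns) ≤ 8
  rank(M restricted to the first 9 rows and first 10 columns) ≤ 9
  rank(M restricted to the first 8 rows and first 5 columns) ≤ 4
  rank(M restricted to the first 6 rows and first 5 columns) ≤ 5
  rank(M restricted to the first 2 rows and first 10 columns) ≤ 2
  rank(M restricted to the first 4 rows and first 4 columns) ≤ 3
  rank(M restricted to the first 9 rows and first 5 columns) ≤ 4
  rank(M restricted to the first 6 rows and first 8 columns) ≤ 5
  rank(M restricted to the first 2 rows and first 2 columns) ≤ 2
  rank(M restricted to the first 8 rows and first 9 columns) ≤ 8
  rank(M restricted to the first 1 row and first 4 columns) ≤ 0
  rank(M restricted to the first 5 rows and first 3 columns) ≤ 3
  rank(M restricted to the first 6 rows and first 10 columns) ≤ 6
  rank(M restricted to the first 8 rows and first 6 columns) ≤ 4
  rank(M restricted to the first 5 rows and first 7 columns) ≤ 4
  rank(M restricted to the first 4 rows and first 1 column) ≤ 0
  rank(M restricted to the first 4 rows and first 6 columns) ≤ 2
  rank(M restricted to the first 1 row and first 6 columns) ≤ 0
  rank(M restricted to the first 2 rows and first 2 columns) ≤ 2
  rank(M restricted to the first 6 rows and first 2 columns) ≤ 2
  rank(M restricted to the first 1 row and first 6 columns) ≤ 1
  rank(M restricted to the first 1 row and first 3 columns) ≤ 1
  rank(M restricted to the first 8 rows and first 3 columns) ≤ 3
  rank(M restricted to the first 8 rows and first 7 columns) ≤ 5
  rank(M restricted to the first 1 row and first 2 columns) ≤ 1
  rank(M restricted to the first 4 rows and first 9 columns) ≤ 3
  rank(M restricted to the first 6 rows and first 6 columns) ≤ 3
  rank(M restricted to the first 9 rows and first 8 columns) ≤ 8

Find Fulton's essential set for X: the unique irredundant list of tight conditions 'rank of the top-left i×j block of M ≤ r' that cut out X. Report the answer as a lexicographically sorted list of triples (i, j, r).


Recovering R(i,j) via the rank-extension bound from the 33 conditions:

  i=1: 0, 0, 0, 0, 0, 0, 1, 1, 1, 1
  i=2: 0, 1, 1, 1, 1, 1, 2, 2, 2, 2
  i=3: 0, 1, 2, 2, 2, 2, 3, 3, 3, 3
  i=4: 0, 1, 2, 2, 2, 2, 3, 3, 3, 4
  i=5: 0, 1, 2, 3, 3, 3, 4, 4, 4, 5
  i=6: 0, 1, 2, 3, 3, 3, 4, 5, 5, 6
  i=7: 1, 2, 3, 4, 4, 4, 5, 6, 6, 7
  i=8: 1, 2, 3, 4, 4, 4, 5, 6, 7, 8
  i=9: 1, 2, 3, 4, 4, 5, 6, 7, 8, 9
  i=10: 1, 2, 3, 4, 5, 6, 7, 8, 9, 10

reading off 1-entries of Δ²R: w = (7, 2, 3, 10, 4, 8, 1, 9, 6, 5).

|D(w)|=21, |Ess(w)|=7:

[(1, 6, 0), (4, 6, 2), (4, 9, 3), (6, 1, 0), (6, 6, 3), (8, 6, 4), (9, 5, 4)]


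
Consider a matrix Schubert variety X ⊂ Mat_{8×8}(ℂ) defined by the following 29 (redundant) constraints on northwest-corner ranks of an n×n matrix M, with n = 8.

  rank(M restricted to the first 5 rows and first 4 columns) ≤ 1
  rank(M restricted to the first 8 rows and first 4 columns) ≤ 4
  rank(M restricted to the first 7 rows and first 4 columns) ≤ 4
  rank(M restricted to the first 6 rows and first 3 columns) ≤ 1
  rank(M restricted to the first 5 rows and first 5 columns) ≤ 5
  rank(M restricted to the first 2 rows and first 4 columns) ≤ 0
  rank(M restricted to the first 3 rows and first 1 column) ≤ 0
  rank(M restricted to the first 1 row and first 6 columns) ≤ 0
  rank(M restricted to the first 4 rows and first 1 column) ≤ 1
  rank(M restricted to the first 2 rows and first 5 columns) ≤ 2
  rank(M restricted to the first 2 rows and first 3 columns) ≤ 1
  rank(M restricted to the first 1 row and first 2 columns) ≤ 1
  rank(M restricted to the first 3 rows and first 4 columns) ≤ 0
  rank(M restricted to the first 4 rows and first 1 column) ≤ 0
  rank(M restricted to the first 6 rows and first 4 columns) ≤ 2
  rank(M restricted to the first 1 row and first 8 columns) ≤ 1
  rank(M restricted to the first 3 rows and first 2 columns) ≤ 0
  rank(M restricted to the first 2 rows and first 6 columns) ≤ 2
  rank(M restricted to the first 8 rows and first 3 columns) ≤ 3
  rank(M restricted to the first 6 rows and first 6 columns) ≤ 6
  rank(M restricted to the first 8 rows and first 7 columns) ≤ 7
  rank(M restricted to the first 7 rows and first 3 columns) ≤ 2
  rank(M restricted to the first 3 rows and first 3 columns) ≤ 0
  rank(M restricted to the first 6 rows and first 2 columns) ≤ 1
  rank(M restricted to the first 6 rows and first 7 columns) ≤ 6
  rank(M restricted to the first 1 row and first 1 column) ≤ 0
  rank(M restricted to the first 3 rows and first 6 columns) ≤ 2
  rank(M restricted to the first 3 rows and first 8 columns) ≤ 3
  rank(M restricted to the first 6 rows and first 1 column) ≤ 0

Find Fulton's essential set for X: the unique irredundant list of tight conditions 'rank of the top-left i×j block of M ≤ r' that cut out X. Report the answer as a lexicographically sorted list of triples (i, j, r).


The tightest implied rank at each (i,j), from the 29 conditions:

  row 1: 0 0 0 0 0 0 1 1
  row 2: 0 0 0 0 1 1 2 2
  row 3: 0 0 0 0 1 2 3 3
  row 4: 0 1 1 1 2 3 4 4
  row 5: 0 1 1 1 2 3 4 5
  row 6: 0 1 1 2 3 4 5 6
  row 7: 1 2 2 3 4 5 6 7
  row 8: 1 2 3 4 5 6 7 8

reading off 1-entries of Δ²R: w = (7, 5, 6, 2, 8, 4, 1, 3).

ℓ(w)=20; the 5 essential cells (i,j,r):

[(1, 6, 0), (3, 4, 0), (5, 4, 1), (6, 1, 0), (6, 3, 1)]


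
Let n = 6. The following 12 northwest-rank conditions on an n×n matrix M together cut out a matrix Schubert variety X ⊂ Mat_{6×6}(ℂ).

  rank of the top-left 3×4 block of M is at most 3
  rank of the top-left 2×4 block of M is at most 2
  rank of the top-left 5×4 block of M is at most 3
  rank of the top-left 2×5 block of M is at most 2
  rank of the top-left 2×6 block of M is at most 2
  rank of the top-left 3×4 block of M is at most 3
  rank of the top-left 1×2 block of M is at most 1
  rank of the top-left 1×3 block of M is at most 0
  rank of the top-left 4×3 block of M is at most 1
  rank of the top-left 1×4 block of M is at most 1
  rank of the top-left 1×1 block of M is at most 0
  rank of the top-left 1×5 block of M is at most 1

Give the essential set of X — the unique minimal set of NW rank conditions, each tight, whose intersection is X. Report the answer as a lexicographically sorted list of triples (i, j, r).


The tightest implied rank at each (i,j), from the 12 conditions:

  0 | 0 | 0 | 1 | 1 | 1
  1 | 1 | 1 | 2 | 2 | 2
  1 | 1 | 1 | 2 | 3 | 3
  1 | 1 | 1 | 2 | 3 | 4
  1 | 2 | 2 | 3 | 4 | 5
  1 | 2 | 3 | 4 | 5 | 6

giving w = (4, 1, 5, 6, 2, 3) via Δ²R.

2 SE-corners of the 7-cell Rothe diagram give Ess(w):

[(1, 3, 0), (4, 3, 1)]


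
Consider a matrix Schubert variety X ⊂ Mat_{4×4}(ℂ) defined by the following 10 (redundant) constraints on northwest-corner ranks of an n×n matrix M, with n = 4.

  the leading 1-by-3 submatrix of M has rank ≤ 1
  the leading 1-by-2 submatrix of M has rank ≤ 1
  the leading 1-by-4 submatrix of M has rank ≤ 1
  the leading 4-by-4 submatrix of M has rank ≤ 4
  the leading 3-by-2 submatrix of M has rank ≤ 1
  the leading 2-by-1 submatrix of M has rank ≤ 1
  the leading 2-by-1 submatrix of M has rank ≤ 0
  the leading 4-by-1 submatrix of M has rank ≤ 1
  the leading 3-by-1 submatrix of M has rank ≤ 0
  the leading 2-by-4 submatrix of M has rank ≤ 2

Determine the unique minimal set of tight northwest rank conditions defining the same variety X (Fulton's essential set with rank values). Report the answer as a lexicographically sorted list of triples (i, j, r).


Reconstructing r_w from the 10 given conditions:

  0, 1, 1, 1
  0, 1, 2, 2
  0, 1, 2, 3
  1, 2, 3, 4

second differences of R give the permutation w = (2, 3, 4, 1).

ℓ(w)=3; the 1 essential cell (i,j,r):

[(3, 1, 0)]


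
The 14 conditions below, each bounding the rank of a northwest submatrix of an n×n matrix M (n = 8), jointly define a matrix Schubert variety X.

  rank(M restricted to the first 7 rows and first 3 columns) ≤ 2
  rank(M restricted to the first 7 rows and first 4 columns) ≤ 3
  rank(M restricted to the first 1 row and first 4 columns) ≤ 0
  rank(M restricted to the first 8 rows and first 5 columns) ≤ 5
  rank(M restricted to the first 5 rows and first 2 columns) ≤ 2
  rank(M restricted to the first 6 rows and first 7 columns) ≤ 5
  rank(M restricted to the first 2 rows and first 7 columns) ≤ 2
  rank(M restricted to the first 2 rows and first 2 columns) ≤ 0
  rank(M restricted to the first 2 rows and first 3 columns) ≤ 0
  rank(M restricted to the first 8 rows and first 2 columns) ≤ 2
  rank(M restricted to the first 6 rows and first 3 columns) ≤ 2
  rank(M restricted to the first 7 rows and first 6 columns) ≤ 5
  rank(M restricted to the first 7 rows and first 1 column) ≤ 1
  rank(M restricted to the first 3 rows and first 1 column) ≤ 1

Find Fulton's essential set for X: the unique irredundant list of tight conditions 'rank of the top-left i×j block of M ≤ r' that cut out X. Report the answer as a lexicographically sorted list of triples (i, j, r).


Rank table r_w(8×8) implied by the 14 constraints:

  i=1: 0 0 0 0 1 1 1 1
  i=2: 0 0 0 1 2 2 2 2
  i=3: 1 1 1 2 3 3 3 3
  i=4: 1 2 2 3 4 4 4 4
  i=5: 1 2 2 3 4 5 5 5
  i=6: 1 2 2 3 4 5 5 6
  i=7: 1 2 2 3 4 5 6 7
  i=8: 1 2 3 4 5 6 7 8

hence w(1..8) = (5, 4, 1, 2, 6, 8, 7, 3).

D(w) has 11 cells with 4 SE-corners; essential set:

[(1, 4, 0), (2, 3, 0), (6, 7, 5), (7, 3, 2)]


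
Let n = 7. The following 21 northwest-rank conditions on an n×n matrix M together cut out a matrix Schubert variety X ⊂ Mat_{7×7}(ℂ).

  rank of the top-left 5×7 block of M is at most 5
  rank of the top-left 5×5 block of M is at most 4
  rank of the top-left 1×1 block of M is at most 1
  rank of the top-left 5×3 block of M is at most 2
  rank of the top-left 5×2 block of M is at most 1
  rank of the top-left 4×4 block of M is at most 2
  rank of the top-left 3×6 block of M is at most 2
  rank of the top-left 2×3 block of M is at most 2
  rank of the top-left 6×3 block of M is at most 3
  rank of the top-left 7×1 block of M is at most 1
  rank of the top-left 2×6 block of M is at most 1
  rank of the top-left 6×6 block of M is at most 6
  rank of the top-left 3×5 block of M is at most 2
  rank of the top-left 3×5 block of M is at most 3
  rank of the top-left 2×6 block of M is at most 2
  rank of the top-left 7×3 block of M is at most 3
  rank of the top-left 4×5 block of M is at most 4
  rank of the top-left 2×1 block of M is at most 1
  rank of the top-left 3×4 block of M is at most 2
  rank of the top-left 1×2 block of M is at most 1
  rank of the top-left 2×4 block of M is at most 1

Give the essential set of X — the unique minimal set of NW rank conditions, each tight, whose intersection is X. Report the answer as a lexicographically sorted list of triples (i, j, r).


Propagating the 21 rank bounds to every northwest block:

  R[1]: 1, 1, 1, 1, 1, 1, 1
  R[2]: 1, 1, 1, 1, 1, 1, 2
  R[3]: 1, 1, 2, 2, 2, 2, 3
  R[4]: 1, 1, 2, 2, 3, 3, 4
  R[5]: 1, 1, 2, 3, 4, 4, 5
  R[6]: 1, 2, 3, 4, 5, 5, 6
  R[7]: 1, 2, 3, 4, 5, 6, 7

hence w(1..7) = (1, 7, 3, 5, 4, 2, 6).

3 SE-corners of the 9-cell Rothe diagram give Ess(w):

[(2, 6, 1), (4, 4, 2), (5, 2, 1)]


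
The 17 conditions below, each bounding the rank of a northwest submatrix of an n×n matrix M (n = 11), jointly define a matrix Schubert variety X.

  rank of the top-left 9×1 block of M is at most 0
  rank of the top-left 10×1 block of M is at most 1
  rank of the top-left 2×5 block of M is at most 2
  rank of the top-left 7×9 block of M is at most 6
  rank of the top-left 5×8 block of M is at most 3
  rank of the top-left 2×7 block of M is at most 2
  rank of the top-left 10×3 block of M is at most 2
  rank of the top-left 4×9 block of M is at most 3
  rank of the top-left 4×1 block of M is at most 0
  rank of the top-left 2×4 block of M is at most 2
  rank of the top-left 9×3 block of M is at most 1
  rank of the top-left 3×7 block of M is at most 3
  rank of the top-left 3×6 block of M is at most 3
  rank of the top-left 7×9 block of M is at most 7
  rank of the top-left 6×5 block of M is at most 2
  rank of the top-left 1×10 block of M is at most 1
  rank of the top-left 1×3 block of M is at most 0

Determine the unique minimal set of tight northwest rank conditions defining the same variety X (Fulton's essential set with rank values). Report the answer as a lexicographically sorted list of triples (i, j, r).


Reconstructing r_w from the 17 given conditions:

  R[1]: 0 | 0 | 0 | 1 | 1 | 1 | 1 | 1 | 1 | 1 | 1
  R[2]: 0 | 1 | 1 | 2 | 2 | 2 | 2 | 2 | 2 | 2 | 2
  R[3]: 0 | 1 | 1 | 2 | 2 | 3 | 3 | 3 | 3 | 3 | 3
  R[4]: 0 | 1 | 1 | 2 | 2 | 3 | 3 | 3 | 3 | 4 | 4
  R[5]: 0 | 1 | 1 | 2 | 2 | 3 | 3 | 3 | 4 | 5 | 5
  R[6]: 0 | 1 | 1 | 2 | 2 | 3 | 4 | 4 | 5 | 6 | 6
  R[7]: 0 | 1 | 1 | 2 | 3 | 4 | 5 | 5 | 6 | 7 | 7
  R[8]: 0 | 1 | 1 | 2 | 3 | 4 | 5 | 6 | 7 | 8 | 8
  R[9]: 0 | 1 | 1 | 2 | 3 | 4 | 5 | 6 | 7 | 8 | 9
  R[10]: 1 | 2 | 2 | 3 | 4 | 5 | 6 | 7 | 8 | 9 | 10
  R[11]: 1 | 2 | 3 | 4 | 5 | 6 | 7 | 8 | 9 | 10 | 11

the unique w with this rank table is (4, 2, 6, 10, 9, 7, 5, 8, 11, 1, 3).

Fulton essential set (6 of the 27 Rothe cells):

[(1, 3, 0), (4, 9, 3), (5, 8, 3), (6, 5, 2), (9, 1, 0), (9, 3, 1)]


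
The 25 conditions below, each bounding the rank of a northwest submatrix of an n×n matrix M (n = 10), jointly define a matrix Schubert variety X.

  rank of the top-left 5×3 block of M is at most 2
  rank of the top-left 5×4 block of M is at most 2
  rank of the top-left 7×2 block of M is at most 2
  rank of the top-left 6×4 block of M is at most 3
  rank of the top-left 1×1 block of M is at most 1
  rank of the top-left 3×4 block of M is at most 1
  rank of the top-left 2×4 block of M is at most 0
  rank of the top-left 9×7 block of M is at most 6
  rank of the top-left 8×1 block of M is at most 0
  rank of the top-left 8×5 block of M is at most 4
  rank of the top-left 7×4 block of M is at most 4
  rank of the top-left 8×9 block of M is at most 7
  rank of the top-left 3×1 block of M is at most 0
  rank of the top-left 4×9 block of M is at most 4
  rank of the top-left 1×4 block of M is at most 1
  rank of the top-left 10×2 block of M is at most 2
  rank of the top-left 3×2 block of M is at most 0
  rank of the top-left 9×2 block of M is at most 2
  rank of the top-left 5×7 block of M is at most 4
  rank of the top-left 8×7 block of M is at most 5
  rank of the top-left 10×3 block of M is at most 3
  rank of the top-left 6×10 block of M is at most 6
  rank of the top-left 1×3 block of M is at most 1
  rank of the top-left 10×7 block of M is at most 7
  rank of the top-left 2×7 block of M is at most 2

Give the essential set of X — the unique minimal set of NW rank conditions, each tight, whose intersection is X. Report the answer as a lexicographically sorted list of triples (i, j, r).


Recovering R(i,j) via the rank-extension bound from the 25 conditions:

  i=1: 0 | 0 | 0 | 0 | 1 | 1 | 1 | 1 | 1 | 1
  i=2: 0 | 0 | 0 | 0 | 1 | 2 | 2 | 2 | 2 | 2
  i=3: 0 | 0 | 1 | 1 | 2 | 3 | 3 | 3 | 3 | 3
  i=4: 0 | 1 | 2 | 2 | 3 | 4 | 4 | 4 | 4 | 4
  i=5: 0 | 1 | 2 | 2 | 3 | 4 | 4 | 5 | 5 | 5
  i=6: 0 | 1 | 2 | 3 | 4 | 5 | 5 | 6 | 6 | 6
  i=7: 0 | 1 | 2 | 3 | 4 | 5 | 5 | 6 | 7 | 7
  i=8: 0 | 1 | 2 | 3 | 4 | 5 | 5 | 6 | 7 | 8
  i=9: 1 | 2 | 3 | 4 | 5 | 6 | 6 | 7 | 8 | 9
  i=10: 1 | 2 | 3 | 4 | 5 | 6 | 7 | 8 | 9 | 10

so w = (5, 6, 3, 2, 8, 4, 9, 10, 1, 7).

|D(w)|=19, |Ess(w)|=6:

[(2, 4, 0), (3, 2, 0), (5, 4, 2), (5, 7, 4), (8, 1, 0), (8, 7, 5)]


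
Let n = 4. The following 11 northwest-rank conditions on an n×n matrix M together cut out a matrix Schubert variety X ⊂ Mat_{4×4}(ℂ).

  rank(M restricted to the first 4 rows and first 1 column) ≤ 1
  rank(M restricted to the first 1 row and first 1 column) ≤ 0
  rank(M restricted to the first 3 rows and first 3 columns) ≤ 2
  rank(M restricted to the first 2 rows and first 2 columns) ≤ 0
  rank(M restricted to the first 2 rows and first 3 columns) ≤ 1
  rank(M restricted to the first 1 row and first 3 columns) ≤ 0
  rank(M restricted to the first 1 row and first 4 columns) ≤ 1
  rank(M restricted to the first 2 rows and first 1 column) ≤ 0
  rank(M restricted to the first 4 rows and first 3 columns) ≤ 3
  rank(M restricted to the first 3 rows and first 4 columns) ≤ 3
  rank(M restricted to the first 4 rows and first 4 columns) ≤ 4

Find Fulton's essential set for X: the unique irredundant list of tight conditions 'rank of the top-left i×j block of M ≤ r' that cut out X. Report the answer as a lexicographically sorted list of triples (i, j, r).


Reconstructing r_w from the 11 given conditions:

  row 1: 0 | 0 | 0 | 1
  row 2: 0 | 0 | 1 | 2
  row 3: 1 | 1 | 2 | 3
  row 4: 1 | 2 | 3 | 4

second differences of R give the permutation w = (4, 3, 1, 2).

|D(w)|=5, |Ess(w)|=2:

[(1, 3, 0), (2, 2, 0)]
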